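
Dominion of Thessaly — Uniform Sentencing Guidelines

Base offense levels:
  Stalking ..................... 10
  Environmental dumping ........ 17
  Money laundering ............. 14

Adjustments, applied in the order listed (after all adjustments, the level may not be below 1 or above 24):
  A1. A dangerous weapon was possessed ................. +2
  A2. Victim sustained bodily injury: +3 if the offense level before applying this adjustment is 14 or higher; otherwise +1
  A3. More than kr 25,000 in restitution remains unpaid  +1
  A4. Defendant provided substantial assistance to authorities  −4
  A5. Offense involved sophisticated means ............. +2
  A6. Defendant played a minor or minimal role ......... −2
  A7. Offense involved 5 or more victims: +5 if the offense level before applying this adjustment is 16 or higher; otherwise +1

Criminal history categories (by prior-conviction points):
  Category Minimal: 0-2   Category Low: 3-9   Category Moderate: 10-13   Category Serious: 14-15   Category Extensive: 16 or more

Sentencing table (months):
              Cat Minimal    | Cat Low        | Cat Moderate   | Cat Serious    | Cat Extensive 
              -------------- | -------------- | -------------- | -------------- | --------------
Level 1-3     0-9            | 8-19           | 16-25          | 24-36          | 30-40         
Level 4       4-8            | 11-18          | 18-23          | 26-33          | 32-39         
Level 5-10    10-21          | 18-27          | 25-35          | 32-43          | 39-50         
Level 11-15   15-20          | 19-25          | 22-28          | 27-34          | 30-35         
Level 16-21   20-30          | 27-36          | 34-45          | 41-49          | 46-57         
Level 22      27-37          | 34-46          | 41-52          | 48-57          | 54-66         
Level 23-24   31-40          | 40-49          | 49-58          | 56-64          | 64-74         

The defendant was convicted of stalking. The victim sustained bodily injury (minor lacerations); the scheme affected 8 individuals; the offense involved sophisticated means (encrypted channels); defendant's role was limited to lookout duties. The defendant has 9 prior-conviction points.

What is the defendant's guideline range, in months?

Base offense level for stalking: 10.
A2 applies (level before this adjustment is 10 < 14, so +1): 10 + 1 = 11.
A3 does not apply.
A5 applies: 11 + 2 = 13.
A6 applies: 13 − 2 = 11.
A7 applies (level before this adjustment is 11 < 16, so +1): 11 + 1 = 12.
Final offense level: 12.
Criminal history: 9 prior points → Category Low (3-9).
Level 12 falls in the 11-15 band.
Grid: Level 11-15 × Category Low = 19-25 months.

19-25 months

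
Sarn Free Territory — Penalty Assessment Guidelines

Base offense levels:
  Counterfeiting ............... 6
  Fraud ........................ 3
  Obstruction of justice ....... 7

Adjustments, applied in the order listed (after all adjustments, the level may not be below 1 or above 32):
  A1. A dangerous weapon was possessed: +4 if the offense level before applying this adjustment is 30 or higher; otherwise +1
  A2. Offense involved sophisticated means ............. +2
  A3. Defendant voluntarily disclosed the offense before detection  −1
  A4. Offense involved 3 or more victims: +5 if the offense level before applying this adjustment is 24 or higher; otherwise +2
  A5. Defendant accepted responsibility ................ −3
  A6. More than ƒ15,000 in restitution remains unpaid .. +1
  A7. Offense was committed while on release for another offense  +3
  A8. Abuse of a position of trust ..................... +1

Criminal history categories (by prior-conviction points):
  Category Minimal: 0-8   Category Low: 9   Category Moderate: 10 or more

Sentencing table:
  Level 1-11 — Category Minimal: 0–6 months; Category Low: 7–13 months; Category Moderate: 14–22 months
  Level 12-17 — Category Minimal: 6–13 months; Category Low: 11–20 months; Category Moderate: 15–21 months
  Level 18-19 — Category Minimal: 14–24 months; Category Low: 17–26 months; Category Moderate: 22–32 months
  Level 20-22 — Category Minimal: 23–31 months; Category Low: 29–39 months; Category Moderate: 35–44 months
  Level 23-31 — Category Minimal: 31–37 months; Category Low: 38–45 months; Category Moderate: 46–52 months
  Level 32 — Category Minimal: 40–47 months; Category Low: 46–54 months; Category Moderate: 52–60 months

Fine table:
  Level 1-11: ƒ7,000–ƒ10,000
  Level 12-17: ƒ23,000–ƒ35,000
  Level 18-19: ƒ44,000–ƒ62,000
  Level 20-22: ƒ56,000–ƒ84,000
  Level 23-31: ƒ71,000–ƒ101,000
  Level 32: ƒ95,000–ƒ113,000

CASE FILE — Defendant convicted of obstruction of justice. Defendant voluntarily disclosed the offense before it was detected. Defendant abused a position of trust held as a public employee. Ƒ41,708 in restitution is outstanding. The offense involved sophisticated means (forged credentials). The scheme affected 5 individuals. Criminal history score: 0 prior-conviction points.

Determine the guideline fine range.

ƒ23,000–ƒ35,000

Base offense level for obstruction of justice: 7.
A1 does not apply.
A2 applies: 7 + 2 = 9.
A3 applies: 9 − 1 = 8.
A4 applies (level before this adjustment is 8 < 24, so +2): 8 + 2 = 10.
A5 does not apply.
A6 applies: 10 + 1 = 11.
A7 does not apply.
A8 applies: 11 + 1 = 12.
Final offense level: 12.
Level 12 falls in the 12-17 band.
Fine table: Level 12-17 → ƒ23,000–ƒ35,000.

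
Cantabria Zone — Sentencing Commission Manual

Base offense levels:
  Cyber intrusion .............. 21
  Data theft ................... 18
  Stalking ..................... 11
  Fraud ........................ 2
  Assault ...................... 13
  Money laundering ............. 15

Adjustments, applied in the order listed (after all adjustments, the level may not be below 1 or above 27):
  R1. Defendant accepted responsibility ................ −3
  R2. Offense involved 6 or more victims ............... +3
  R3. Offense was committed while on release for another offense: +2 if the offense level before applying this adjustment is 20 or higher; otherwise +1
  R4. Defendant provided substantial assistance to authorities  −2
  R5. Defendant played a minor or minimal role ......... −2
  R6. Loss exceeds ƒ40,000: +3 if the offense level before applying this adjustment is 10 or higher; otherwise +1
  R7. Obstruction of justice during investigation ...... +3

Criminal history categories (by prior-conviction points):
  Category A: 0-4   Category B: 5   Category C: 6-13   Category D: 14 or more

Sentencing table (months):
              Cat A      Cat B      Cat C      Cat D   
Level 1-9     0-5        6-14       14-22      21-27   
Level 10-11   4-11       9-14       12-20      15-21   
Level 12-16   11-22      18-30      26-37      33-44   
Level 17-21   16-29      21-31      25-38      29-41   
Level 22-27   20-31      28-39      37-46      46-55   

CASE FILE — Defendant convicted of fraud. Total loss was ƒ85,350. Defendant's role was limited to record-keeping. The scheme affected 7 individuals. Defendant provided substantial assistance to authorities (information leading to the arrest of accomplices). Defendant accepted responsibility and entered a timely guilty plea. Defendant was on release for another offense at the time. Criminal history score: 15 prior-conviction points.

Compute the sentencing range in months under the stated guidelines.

Base offense level for fraud: 2.
R1 applies: 2 − 3 = -1.
R2 applies: -1 + 3 = 2.
R3 applies (level before this adjustment is 2 < 20, so +1): 2 + 1 = 3.
R4 applies: 3 − 2 = 1.
R5 applies: 1 − 2 = -1.
R6 applies (level before this adjustment is -1 < 10, so +1): -1 + 1 = 0.
Level 0 is below the minimum of 1; floored at 1.
Final offense level: 1.
Criminal history: 15 prior points → Category D (14+).
Level 1 falls in the 1-9 band.
Grid: Level 1-9 × Category D = 21-27 months.

21-27 months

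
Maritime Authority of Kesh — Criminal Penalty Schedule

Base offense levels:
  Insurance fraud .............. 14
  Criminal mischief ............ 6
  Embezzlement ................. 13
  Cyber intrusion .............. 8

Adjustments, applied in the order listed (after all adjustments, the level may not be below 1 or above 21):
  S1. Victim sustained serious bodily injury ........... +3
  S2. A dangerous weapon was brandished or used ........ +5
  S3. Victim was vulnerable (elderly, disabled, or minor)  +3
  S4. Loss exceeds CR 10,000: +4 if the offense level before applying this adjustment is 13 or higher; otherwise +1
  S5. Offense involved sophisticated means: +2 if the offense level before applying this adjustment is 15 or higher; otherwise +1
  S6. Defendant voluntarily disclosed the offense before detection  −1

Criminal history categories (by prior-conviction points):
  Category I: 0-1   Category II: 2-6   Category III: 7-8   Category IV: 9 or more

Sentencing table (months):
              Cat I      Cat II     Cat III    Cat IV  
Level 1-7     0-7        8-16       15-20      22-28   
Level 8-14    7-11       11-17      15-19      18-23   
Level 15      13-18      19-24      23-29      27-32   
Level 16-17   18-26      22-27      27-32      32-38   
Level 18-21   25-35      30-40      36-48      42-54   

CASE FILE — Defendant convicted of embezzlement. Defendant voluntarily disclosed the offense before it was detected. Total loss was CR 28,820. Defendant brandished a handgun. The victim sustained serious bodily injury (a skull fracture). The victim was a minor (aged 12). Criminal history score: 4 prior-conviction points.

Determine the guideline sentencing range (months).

Base offense level for embezzlement: 13.
S1 applies: 13 + 3 = 16.
S2 applies: 16 + 5 = 21.
S3 applies: 21 + 3 = 24.
S4 applies (level before this adjustment is 24 ≥ 13, so +4): 24 + 4 = 28.
S6 applies: 28 − 1 = 27.
Level 27 exceeds the maximum of 21; capped at 21.
Final offense level: 21.
Criminal history: 4 prior points → Category II (2-6).
Level 21 falls in the 18-21 band.
Grid: Level 18-21 × Category II = 30-40 months.

30-40 months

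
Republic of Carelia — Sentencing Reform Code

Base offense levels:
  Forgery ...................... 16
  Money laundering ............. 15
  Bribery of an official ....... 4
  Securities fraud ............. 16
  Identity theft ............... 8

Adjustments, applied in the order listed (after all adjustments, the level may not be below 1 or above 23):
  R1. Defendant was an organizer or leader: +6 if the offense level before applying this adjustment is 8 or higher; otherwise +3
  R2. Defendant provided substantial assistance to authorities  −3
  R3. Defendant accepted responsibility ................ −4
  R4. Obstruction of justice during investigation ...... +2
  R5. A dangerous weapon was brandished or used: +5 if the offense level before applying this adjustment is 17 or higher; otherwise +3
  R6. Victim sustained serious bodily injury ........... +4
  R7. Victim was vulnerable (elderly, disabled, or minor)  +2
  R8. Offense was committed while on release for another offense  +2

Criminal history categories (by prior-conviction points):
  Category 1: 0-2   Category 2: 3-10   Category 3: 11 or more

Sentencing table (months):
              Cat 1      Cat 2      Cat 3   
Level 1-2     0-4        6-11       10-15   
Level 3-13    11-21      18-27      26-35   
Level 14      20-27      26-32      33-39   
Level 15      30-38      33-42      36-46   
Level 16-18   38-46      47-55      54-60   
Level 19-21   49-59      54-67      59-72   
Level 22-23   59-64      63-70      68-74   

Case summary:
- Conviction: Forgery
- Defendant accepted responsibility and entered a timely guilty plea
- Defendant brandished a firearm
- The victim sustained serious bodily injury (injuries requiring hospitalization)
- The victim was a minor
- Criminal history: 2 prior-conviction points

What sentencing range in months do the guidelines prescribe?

Base offense level for forgery: 16.
R3 applies: 16 − 4 = 12.
R4 does not apply.
R5 applies (level before this adjustment is 12 < 17, so +3): 12 + 3 = 15.
R6 applies: 15 + 4 = 19.
R7 applies: 19 + 2 = 21.
Final offense level: 21.
Criminal history: 2 prior points → Category 1 (0-2).
Level 21 falls in the 19-21 band.
Grid: Level 19-21 × Category 1 = 49-59 months.

49-59 months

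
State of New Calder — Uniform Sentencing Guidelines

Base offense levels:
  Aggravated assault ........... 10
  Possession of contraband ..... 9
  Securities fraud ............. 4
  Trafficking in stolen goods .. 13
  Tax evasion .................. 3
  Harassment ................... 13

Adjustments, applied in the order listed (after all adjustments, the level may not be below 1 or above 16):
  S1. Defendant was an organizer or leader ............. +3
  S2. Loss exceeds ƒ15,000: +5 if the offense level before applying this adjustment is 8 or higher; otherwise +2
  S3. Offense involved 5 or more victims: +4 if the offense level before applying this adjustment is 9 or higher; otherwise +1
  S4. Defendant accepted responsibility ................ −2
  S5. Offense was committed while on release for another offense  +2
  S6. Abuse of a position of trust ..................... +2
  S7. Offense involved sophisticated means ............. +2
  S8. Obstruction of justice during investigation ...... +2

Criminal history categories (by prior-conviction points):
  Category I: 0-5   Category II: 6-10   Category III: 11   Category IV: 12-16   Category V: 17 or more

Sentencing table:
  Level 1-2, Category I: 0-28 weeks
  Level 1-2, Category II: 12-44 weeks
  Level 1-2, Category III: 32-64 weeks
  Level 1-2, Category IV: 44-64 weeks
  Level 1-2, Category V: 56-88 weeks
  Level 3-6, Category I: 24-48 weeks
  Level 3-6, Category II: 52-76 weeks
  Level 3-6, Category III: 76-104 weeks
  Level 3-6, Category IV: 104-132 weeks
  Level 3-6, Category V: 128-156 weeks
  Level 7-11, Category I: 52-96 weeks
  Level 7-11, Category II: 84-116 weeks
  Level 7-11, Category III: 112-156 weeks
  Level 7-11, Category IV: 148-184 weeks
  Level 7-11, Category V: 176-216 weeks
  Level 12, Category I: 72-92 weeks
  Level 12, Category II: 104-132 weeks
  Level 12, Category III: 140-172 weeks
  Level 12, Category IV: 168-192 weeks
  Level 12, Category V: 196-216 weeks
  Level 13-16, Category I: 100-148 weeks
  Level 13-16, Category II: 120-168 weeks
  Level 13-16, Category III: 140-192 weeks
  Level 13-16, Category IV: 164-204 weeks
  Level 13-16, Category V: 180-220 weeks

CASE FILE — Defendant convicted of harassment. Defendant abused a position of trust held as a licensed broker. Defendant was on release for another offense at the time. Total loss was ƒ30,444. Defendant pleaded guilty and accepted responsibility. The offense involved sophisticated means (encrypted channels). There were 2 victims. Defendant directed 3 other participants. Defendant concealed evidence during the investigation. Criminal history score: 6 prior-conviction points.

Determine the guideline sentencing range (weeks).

120-168 weeks

Base offense level for harassment: 13.
S1 applies: 13 + 3 = 16.
S2 applies (level before this adjustment is 16 ≥ 8, so +5): 16 + 5 = 21.
S3 does not apply.
S4 applies: 21 − 2 = 19.
S5 applies: 19 + 2 = 21.
S6 applies: 21 + 2 = 23.
S7 applies: 23 + 2 = 25.
S8 applies: 25 + 2 = 27.
Level 27 exceeds the maximum of 16; capped at 16.
Final offense level: 16.
Criminal history: 6 prior points → Category II (6-10).
Level 16 falls in the 13-16 band.
Grid: Level 13-16 × Category II = 120-168 weeks.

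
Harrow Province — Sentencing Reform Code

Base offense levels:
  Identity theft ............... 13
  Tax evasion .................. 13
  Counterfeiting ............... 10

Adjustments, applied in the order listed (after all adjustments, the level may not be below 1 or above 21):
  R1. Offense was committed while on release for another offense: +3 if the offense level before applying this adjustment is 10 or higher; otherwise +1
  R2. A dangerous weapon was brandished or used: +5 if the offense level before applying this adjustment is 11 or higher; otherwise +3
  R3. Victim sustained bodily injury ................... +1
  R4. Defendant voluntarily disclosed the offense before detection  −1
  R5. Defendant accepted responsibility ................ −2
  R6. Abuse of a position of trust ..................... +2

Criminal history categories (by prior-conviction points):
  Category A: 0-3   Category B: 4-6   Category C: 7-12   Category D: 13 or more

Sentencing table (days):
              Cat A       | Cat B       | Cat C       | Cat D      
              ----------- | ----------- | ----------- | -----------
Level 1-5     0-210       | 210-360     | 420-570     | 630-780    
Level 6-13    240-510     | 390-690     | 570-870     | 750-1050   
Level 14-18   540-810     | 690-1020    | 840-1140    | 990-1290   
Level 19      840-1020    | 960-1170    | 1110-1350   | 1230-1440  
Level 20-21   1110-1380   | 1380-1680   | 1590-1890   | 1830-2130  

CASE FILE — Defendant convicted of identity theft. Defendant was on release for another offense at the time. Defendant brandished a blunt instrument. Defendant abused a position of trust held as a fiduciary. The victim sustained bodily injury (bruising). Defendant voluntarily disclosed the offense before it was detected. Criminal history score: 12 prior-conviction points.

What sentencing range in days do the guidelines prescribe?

Base offense level for identity theft: 13.
R1 applies (level before this adjustment is 13 ≥ 10, so +3): 13 + 3 = 16.
R2 applies (level before this adjustment is 16 ≥ 11, so +5): 16 + 5 = 21.
R3 applies: 21 + 1 = 22.
R4 applies: 22 − 1 = 21.
R6 applies: 21 + 2 = 23.
Level 23 exceeds the maximum of 21; capped at 21.
Final offense level: 21.
Criminal history: 12 prior points → Category C (7-12).
Level 21 falls in the 20-21 band.
Grid: Level 20-21 × Category C = 1590-1890 days.

1590-1890 days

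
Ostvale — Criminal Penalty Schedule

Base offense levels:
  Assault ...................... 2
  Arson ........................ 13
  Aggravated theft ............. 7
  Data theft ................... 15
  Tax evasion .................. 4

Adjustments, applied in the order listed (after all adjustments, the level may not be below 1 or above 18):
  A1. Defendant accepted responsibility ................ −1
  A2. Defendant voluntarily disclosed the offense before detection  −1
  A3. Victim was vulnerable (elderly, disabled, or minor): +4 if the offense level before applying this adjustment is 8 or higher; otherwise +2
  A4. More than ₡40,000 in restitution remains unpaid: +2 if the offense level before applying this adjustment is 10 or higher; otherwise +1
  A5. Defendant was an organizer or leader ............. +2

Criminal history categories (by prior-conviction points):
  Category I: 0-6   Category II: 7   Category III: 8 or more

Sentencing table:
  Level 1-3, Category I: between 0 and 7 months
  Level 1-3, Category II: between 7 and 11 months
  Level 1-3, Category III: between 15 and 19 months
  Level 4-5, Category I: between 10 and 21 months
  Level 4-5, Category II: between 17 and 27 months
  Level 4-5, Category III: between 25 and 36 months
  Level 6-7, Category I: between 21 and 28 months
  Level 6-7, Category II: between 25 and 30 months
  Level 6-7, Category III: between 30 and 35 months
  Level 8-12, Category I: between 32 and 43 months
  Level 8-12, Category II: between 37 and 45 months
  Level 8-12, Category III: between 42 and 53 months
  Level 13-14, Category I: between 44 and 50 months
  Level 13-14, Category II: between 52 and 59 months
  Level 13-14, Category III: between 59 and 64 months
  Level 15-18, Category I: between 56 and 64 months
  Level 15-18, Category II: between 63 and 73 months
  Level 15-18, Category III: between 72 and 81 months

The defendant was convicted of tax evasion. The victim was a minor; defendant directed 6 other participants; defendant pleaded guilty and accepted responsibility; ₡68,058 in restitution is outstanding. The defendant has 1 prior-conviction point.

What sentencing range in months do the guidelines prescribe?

Base offense level for tax evasion: 4.
A1 applies: 4 − 1 = 3.
A2 does not apply.
A3 applies (level before this adjustment is 3 < 8, so +2): 3 + 2 = 5.
A4 applies (level before this adjustment is 5 < 10, so +1): 5 + 1 = 6.
A5 applies: 6 + 2 = 8.
Final offense level: 8.
Criminal history: 1 prior point → Category I (0-6).
Level 8 falls in the 8-12 band.
Grid: Level 8-12 × Category I = 32-43 months.

32-43 months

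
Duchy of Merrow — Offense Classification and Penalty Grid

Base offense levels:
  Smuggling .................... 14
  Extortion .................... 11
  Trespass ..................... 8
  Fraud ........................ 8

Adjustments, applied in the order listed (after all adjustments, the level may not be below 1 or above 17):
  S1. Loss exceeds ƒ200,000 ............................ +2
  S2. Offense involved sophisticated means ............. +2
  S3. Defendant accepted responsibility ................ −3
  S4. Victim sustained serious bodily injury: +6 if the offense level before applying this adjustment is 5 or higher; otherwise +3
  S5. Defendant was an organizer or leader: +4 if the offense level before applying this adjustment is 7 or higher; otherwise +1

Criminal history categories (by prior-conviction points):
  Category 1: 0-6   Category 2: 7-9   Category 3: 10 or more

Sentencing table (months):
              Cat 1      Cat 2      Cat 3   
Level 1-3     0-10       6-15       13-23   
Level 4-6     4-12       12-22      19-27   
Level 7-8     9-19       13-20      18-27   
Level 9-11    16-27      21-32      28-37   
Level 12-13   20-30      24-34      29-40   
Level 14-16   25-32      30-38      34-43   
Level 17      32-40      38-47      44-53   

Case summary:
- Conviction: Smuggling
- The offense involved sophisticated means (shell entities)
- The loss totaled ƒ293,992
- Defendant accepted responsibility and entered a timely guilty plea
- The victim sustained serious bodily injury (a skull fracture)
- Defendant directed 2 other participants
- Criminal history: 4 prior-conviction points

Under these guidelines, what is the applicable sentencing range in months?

32-40 months

Base offense level for smuggling: 14.
S1 applies: 14 + 2 = 16.
S2 applies: 16 + 2 = 18.
S3 applies: 18 − 3 = 15.
S4 applies (level before this adjustment is 15 ≥ 5, so +6): 15 + 6 = 21.
S5 applies (level before this adjustment is 21 ≥ 7, so +4): 21 + 4 = 25.
Level 25 exceeds the maximum of 17; capped at 17.
Final offense level: 17.
Criminal history: 4 prior points → Category 1 (0-6).
Level 17 falls in the 17 band.
Grid: Level 17 × Category 1 = 32-40 months.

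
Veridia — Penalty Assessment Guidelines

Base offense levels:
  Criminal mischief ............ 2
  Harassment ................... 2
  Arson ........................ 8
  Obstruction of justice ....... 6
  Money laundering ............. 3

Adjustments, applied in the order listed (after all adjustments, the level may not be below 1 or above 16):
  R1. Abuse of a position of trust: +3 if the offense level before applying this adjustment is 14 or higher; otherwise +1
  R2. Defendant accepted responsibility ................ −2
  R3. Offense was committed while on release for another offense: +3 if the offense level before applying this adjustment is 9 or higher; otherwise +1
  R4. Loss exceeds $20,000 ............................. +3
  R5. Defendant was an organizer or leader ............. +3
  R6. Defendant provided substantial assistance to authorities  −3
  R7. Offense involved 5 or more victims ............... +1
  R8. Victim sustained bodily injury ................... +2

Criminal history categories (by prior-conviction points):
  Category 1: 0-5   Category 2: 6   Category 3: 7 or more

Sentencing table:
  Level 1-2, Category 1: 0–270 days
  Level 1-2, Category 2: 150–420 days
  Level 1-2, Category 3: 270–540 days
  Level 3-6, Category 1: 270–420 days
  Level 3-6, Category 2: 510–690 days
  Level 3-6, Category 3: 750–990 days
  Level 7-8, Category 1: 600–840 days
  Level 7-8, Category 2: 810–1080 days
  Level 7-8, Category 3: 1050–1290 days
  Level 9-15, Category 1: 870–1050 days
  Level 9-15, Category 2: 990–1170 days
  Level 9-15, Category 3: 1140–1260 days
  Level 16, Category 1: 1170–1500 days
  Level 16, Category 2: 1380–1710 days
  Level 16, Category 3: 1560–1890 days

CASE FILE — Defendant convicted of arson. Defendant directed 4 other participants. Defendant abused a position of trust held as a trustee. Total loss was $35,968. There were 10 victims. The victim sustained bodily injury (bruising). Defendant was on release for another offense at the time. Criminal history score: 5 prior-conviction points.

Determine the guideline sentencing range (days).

Base offense level for arson: 8.
R1 applies (level before this adjustment is 8 < 14, so +1): 8 + 1 = 9.
R3 applies (level before this adjustment is 9 ≥ 9, so +3): 9 + 3 = 12.
R4 applies: 12 + 3 = 15.
R5 applies: 15 + 3 = 18.
R6 does not apply.
R7 applies: 18 + 1 = 19.
R8 applies: 19 + 2 = 21.
Level 21 exceeds the maximum of 16; capped at 16.
Final offense level: 16.
Criminal history: 5 prior points → Category 1 (0-5).
Level 16 falls in the 16 band.
Grid: Level 16 × Category 1 = 1170-1500 days.

1170-1500 days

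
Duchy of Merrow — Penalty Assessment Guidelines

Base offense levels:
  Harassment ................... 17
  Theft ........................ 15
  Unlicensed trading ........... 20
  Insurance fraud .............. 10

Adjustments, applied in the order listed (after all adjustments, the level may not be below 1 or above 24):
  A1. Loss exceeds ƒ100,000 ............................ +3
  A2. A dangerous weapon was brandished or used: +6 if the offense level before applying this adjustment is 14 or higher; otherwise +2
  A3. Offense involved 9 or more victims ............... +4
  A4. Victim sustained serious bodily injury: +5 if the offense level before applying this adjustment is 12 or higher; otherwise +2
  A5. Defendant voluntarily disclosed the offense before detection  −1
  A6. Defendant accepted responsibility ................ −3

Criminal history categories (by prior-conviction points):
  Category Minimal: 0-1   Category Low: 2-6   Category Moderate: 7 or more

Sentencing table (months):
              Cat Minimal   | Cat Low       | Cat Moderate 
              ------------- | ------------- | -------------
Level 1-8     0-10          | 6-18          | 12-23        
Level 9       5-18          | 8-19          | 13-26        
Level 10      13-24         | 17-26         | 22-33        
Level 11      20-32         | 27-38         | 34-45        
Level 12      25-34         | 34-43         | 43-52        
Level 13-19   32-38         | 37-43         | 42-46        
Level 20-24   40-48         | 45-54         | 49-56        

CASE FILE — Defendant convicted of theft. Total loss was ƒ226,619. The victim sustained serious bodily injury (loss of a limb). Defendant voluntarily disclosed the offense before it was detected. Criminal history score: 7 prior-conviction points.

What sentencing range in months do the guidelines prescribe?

Base offense level for theft: 15.
A1 applies: 15 + 3 = 18.
A4 applies (level before this adjustment is 18 ≥ 12, so +5): 18 + 5 = 23.
A5 applies: 23 − 1 = 22.
A6 does not apply.
Final offense level: 22.
Criminal history: 7 prior points → Category Moderate (7+).
Level 22 falls in the 20-24 band.
Grid: Level 20-24 × Category Moderate = 49-56 months.

49-56 months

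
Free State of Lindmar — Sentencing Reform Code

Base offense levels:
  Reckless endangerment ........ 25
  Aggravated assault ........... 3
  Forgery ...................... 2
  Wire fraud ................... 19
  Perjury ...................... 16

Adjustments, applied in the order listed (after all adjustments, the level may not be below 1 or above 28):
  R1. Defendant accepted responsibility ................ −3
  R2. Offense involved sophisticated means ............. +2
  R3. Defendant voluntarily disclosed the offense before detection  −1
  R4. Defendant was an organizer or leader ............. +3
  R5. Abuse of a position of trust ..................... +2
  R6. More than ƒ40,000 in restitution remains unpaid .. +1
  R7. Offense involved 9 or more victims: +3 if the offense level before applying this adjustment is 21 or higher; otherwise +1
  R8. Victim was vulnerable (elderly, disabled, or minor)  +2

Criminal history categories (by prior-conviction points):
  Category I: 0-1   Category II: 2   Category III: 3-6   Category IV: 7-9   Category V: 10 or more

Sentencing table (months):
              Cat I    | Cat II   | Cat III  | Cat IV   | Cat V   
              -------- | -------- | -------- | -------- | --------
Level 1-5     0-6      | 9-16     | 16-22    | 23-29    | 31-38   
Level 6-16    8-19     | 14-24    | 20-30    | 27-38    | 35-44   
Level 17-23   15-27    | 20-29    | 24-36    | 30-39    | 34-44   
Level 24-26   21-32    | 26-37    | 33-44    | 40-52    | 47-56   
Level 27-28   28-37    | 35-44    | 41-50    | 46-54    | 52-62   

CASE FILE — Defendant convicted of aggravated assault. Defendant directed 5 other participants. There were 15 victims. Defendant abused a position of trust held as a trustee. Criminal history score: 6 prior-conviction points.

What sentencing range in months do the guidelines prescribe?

Base offense level for aggravated assault: 3.
R1 does not apply.
R4 applies: 3 + 3 = 6.
R5 applies: 6 + 2 = 8.
R7 applies (level before this adjustment is 8 < 21, so +1): 8 + 1 = 9.
R8 does not apply.
Final offense level: 9.
Criminal history: 6 prior points → Category III (3-6).
Level 9 falls in the 6-16 band.
Grid: Level 6-16 × Category III = 20-30 months.

20-30 months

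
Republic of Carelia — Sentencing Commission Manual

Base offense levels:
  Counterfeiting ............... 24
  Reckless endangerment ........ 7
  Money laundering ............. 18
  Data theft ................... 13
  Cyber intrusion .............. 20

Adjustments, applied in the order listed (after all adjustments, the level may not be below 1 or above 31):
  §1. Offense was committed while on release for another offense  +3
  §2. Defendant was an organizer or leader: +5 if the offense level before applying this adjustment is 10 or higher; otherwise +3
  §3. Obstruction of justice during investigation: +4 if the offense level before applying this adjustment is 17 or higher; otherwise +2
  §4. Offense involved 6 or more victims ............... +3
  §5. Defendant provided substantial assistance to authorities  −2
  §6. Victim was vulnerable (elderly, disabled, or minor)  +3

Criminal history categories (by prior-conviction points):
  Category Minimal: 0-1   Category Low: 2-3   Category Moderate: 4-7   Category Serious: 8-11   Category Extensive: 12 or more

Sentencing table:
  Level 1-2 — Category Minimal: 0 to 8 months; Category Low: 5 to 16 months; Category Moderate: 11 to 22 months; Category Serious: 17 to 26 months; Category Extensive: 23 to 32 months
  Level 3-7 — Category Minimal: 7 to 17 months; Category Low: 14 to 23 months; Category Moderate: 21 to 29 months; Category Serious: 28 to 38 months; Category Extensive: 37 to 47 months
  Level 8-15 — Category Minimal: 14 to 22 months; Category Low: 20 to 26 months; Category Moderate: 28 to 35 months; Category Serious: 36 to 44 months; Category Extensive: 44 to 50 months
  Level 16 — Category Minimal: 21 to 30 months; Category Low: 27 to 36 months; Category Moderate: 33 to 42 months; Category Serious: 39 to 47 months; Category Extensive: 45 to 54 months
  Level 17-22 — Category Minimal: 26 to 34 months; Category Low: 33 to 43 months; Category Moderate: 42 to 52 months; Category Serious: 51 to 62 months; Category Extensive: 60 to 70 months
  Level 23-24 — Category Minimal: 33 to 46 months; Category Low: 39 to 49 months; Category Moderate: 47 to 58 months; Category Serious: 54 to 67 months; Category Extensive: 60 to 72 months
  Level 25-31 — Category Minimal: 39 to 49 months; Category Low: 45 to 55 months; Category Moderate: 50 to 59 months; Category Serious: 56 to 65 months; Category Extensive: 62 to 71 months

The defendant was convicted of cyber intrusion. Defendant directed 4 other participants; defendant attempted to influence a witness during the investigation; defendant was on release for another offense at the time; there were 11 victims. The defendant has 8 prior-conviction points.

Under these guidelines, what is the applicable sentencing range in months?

Base offense level for cyber intrusion: 20.
§1 applies: 20 + 3 = 23.
§2 applies (level before this adjustment is 23 ≥ 10, so +5): 23 + 5 = 28.
§3 applies (level before this adjustment is 28 ≥ 17, so +4): 28 + 4 = 32.
§4 applies: 32 + 3 = 35.
§6 does not apply.
Level 35 exceeds the maximum of 31; capped at 31.
Final offense level: 31.
Criminal history: 8 prior points → Category Serious (8-11).
Level 31 falls in the 25-31 band.
Grid: Level 25-31 × Category Serious = 56-65 months.

56-65 months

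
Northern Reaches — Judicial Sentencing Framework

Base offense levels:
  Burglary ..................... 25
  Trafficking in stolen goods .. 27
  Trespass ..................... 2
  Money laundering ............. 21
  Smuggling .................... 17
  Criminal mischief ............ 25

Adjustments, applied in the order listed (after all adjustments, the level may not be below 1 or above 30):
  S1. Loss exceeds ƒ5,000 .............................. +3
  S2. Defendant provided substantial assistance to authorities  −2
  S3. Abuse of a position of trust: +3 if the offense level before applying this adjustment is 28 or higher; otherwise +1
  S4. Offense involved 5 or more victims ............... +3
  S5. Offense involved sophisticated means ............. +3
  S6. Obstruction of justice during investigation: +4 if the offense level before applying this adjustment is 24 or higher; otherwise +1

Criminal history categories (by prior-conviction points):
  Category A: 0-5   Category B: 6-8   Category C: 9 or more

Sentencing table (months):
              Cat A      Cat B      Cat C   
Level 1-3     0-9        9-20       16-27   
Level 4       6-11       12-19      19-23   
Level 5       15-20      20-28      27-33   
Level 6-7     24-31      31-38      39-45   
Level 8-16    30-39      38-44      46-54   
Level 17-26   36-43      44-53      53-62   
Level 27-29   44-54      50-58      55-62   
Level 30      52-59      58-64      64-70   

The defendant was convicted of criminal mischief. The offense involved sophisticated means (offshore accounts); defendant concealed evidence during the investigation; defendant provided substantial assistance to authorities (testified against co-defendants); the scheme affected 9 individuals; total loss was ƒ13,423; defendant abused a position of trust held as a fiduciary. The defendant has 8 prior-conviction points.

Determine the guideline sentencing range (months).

Base offense level for criminal mischief: 25.
S1 applies: 25 + 3 = 28.
S2 applies: 28 − 2 = 26.
S3 applies (level before this adjustment is 26 < 28, so +1): 26 + 1 = 27.
S4 applies: 27 + 3 = 30.
S5 applies: 30 + 3 = 33.
S6 applies (level before this adjustment is 33 ≥ 24, so +4): 33 + 4 = 37.
Level 37 exceeds the maximum of 30; capped at 30.
Final offense level: 30.
Criminal history: 8 prior points → Category B (6-8).
Level 30 falls in the 30 band.
Grid: Level 30 × Category B = 58-64 months.

58-64 months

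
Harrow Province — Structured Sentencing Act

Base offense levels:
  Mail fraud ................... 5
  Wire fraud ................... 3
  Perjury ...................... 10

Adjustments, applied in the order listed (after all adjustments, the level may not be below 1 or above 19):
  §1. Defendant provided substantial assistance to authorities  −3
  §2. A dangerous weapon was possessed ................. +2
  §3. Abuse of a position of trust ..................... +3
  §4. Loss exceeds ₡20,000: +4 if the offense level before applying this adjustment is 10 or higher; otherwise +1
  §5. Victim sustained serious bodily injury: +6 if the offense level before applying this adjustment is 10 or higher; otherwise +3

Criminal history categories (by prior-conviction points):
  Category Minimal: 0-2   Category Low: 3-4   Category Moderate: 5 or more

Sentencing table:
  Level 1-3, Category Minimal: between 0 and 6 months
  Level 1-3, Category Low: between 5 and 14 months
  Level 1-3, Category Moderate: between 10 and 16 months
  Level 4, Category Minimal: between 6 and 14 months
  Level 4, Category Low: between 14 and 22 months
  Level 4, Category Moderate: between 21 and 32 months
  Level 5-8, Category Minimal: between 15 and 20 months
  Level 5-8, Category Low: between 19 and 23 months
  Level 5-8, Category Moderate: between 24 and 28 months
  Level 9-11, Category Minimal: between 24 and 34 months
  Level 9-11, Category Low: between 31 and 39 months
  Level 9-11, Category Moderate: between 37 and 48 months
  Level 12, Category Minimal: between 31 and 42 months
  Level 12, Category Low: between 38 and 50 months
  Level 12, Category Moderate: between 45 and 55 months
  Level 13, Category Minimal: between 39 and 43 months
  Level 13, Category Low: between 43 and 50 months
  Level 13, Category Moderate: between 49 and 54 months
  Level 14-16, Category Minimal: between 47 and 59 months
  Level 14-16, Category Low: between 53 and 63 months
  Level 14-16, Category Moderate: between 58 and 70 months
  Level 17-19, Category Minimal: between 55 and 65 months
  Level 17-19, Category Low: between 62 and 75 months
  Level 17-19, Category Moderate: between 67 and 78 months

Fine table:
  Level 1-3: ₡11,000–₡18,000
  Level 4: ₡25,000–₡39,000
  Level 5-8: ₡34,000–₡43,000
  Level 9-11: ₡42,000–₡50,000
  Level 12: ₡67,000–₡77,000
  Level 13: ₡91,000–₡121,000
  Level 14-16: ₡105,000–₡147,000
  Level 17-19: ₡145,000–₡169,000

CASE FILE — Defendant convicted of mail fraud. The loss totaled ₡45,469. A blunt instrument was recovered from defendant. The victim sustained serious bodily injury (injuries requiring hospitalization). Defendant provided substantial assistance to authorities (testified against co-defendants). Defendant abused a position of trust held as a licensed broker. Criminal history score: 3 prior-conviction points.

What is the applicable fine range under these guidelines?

₡42,000–₡50,000

Base offense level for mail fraud: 5.
§1 applies: 5 − 3 = 2.
§2 applies: 2 + 2 = 4.
§3 applies: 4 + 3 = 7.
§4 applies (level before this adjustment is 7 < 10, so +1): 7 + 1 = 8.
§5 applies (level before this adjustment is 8 < 10, so +3): 8 + 3 = 11.
Final offense level: 11.
Level 11 falls in the 9-11 band.
Fine table: Level 9-11 → ₡42,000–₡50,000.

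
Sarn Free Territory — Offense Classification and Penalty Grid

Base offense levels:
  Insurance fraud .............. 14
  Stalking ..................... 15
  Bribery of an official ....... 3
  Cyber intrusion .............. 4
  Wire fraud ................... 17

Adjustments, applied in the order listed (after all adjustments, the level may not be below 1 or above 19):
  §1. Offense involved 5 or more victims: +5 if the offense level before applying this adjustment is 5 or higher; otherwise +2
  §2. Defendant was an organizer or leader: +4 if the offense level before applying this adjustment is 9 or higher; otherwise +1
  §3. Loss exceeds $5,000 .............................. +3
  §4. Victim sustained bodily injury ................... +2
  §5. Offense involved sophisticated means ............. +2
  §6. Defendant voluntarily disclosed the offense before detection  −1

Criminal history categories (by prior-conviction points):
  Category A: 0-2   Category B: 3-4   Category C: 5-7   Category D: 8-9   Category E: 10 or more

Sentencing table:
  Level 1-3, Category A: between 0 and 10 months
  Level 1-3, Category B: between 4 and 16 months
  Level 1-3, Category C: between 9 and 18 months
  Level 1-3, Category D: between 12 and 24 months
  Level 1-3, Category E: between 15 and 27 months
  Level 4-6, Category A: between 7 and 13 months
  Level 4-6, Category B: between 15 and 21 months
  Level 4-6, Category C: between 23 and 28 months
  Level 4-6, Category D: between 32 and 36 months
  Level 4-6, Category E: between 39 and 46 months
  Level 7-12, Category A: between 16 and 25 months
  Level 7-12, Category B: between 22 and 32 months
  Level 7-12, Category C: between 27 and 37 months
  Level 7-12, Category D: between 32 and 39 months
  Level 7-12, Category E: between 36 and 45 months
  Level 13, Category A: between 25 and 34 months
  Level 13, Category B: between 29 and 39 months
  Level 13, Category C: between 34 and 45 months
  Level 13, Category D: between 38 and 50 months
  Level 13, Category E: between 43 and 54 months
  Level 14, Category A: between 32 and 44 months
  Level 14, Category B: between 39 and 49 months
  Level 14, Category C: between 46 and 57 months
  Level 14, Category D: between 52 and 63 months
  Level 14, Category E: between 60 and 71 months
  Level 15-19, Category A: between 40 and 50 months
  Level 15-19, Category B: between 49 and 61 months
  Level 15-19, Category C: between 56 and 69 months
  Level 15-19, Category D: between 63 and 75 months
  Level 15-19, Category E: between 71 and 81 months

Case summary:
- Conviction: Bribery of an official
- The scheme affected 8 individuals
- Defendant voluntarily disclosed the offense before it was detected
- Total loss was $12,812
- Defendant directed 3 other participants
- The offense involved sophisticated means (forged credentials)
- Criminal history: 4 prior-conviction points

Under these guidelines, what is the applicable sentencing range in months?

Base offense level for bribery of an official: 3.
§1 applies (level before this adjustment is 3 < 5, so +2): 3 + 2 = 5.
§2 applies (level before this adjustment is 5 < 9, so +1): 5 + 1 = 6.
§3 applies: 6 + 3 = 9.
§4 does not apply.
§5 applies: 9 + 2 = 11.
§6 applies: 11 − 1 = 10.
Final offense level: 10.
Criminal history: 4 prior points → Category B (3-4).
Level 10 falls in the 7-12 band.
Grid: Level 7-12 × Category B = 22-32 months.

22-32 months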